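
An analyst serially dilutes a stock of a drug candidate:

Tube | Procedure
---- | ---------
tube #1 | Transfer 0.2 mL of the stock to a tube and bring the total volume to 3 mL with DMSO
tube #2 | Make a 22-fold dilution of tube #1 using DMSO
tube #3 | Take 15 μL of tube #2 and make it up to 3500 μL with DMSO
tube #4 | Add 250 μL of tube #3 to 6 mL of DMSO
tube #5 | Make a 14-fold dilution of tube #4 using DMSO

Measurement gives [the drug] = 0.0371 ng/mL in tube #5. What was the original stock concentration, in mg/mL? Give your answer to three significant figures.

Step 1: 0.2 mL brought to 3 mL → factor 3/0.2 = 15
Step 2: 22-fold → factor 22
Step 3: 15 μL brought to 3500 μL → factor 3500/15 = 233.33
Step 4: 250 μL + 6 mL = 6250 μL total → factor 6250/250 = 25
Step 5: 14-fold → factor 14
Overall dilution factor = 15 × 22 × 233.33 × 25 × 14 = 2.695 × 10^7
Stock = 0.0371 ng/mL × 2.695 × 10^7 = 9.998 × 10^5 ng/mL = 1.00 mg/mL

1.00 mg/mL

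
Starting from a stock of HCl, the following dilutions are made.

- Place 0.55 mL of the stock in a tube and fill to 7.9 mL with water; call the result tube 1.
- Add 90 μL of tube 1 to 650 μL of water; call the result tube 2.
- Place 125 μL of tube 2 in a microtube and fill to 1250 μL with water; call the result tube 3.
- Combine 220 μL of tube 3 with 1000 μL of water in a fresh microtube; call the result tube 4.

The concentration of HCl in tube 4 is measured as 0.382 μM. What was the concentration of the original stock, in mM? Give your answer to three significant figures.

Step 1: 0.55 mL brought to 7.9 mL → factor 7.9/0.55 = 14.364
Step 2: 90 μL + 650 μL = 740 μL total → factor 740/90 = 8.2222
Step 3: 125 μL brought to 1250 μL → factor 1250/125 = 10
Step 4: 220 μL + 1000 μL = 1220 μL total → factor 1220/220 = 5.5455
Overall dilution factor = 14.364 × 8.2222 × 10 × 5.5455 = 6549.2
Stock = 0.382 μM × 6549.2 = 2502 μM = 2.50 mM

2.50 mM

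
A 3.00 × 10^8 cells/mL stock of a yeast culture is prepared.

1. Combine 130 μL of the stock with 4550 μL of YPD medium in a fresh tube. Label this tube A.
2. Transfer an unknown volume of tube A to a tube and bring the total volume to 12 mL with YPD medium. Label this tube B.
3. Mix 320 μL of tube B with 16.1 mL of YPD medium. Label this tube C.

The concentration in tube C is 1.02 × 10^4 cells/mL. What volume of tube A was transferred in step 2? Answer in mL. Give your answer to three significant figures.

Step 1: 130 μL + 4550 μL = 4680 μL total → factor 4680/130 = 36
Step 2: v brought to 12 mL → factor = 12 mL/v
Step 3: 320 μL + 16.1 mL = 16420 μL total → factor 16420/320 = 51.312
Product of known-step factors = 1847.2
Overall factor = 3.00 × 10^8 cells/mL / (1.02 × 10^4 cells/mL) = 29412
Step-2 factor = 29412 / 1847.2 = 15.922
v = 12 mL / 15.922 = 0.754 mL

0.754 mL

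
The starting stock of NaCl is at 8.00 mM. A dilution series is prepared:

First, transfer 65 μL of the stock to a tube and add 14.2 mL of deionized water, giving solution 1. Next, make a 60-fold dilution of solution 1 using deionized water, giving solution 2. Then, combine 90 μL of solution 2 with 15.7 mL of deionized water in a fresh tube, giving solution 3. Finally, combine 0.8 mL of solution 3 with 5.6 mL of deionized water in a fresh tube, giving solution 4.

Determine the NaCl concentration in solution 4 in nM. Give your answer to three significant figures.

0.433 nM

Step 1: 65 μL + 14.2 mL = 14265 μL total → factor 14265/65 = 219.46
Step 2: 60-fold → factor 60
Step 3: 90 μL + 15.7 mL = 15790 μL total → factor 15790/90 = 175.44
Step 4: 0.8 mL + 5.6 mL = 6.4 mL total → factor 6.4/0.8 = 8
Overall dilution factor = 219.46 × 60 × 175.44 × 8 = 1.8482 × 10^7
Final = 8.00 mM / 1.8482 × 10^7 = 4.329 × 10^-7 mM = 0.433 nM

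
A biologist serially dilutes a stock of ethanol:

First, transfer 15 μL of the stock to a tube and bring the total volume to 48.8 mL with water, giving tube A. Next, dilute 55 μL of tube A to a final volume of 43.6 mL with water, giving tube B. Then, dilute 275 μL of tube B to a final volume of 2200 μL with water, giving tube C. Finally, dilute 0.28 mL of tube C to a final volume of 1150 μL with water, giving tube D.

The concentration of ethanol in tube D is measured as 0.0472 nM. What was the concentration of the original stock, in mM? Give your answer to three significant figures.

Step 1: 15 μL brought to 48.8 mL → factor 48800/15 = 3253.3
Step 2: 55 μL brought to 43.6 mL → factor 43600/55 = 792.73
Step 3: 275 μL brought to 2200 μL → factor 2200/275 = 8
Step 4: 0.28 mL brought to 1150 μL → factor 1.15/0.28 = 4.1071
Overall dilution factor = 3253.3 × 792.73 × 8 × 4.1071 = 8.4739 × 10^7
Stock = 0.0472 nM × 8.4739 × 10^7 = 4.000 × 10^6 nM = 4.00 mM

4.00 mM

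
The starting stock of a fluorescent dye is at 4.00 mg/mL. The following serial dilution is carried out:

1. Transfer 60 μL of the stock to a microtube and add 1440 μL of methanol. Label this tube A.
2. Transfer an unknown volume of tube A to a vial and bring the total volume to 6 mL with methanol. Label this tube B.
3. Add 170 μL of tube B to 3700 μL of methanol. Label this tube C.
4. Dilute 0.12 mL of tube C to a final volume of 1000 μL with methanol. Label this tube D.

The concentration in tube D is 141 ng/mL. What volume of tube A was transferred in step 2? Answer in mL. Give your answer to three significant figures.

Step 1: 60 μL + 1440 μL = 1500 μL total → factor 1500/60 = 25
Step 2: v brought to 6 mL → factor = 6 mL/v
Step 3: 170 μL + 3700 μL = 3870 μL total → factor 3870/170 = 22.765
Step 4: 0.12 mL brought to 1000 μL → factor 1/0.12 = 8.3333
Product of known-step factors = 4742.6
Overall factor = 4.00 mg/mL / (141 ng/mL) = 28369
Step-2 factor = 28369 / 4742.6 = 5.9816
v = 6 mL / 5.9816 = 1.00 mL

1.00 mL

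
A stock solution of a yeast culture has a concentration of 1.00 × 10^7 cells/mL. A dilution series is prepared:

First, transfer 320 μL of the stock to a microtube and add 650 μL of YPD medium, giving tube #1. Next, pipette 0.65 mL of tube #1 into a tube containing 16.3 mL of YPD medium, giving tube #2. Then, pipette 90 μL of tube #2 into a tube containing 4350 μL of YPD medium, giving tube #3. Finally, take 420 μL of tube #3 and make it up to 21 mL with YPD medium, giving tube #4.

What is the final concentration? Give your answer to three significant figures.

Step 1: 320 μL + 650 μL = 970 μL total → factor 970/320 = 3.0312
Step 2: 0.65 mL + 16.3 mL = 16.95 mL total → factor 16.95/0.65 = 26.077
Step 3: 90 μL + 4350 μL = 4440 μL total → factor 4440/90 = 49.333
Step 4: 420 μL brought to 21 mL → factor 21000/420 = 50
Overall dilution factor = 3.0312 × 26.077 × 49.333 × 50 = 1.9498 × 10^5
Final = 1.00 × 10^7 cells/mL / 1.9498 × 10^5 = 51.3 cells/mL

51.3 cells/mL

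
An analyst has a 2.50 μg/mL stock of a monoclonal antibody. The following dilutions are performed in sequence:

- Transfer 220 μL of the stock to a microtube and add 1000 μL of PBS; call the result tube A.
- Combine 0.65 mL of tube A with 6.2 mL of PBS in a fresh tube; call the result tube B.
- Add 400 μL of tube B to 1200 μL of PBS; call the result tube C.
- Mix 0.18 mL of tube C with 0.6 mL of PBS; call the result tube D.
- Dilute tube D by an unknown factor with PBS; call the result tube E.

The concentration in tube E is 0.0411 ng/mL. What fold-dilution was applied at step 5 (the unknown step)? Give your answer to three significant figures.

60.0-fold

Step 1: 220 μL + 1000 μL = 1220 μL total → factor 1220/220 = 5.5455
Step 2: 0.65 mL + 6.2 mL = 6.85 mL total → factor 6.85/0.65 = 10.538
Step 3: 400 μL + 1200 μL = 1600 μL total → factor 1600/400 = 4
Step 4: 0.18 mL + 0.6 mL = 0.78 mL total → factor 0.78/0.18 = 4.3333
Step 5: unknown factor x
Product of known-step factors = 1013
Overall factor = 2.50 μg/mL / (0.0411 ng/mL) = 60827
x = 60827 / 1013 = 60.0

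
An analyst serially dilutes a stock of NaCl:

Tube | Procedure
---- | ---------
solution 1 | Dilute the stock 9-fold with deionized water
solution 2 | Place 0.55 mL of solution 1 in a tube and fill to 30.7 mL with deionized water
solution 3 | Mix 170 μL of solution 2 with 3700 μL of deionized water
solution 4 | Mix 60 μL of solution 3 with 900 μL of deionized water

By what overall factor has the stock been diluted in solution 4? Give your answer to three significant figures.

Step 1: 9-fold → factor 9
Step 2: 0.55 mL brought to 30.7 mL → factor 30.7/0.55 = 55.818
Step 3: 170 μL + 3700 μL = 3870 μL total → factor 3870/170 = 22.765
Step 4: 60 μL + 900 μL = 960 μL total → factor 960/60 = 16
Overall dilution factor = 9 × 55.818 × 22.765 × 16 = 1.8298 × 10^5

1.83 × 10^5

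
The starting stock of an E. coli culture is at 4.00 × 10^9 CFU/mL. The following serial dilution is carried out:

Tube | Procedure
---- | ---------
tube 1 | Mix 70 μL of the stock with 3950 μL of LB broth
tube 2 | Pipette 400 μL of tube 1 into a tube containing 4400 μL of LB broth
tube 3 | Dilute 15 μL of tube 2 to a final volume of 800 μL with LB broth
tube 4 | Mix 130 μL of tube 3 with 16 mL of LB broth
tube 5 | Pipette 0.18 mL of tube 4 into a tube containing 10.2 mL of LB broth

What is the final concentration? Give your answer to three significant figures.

Step 1: 70 μL + 3950 μL = 4020 μL total → factor 4020/70 = 57.429
Step 2: 400 μL + 4400 μL = 4800 μL total → factor 4800/400 = 12
Step 3: 15 μL brought to 800 μL → factor 800/15 = 53.333
Step 4: 130 μL + 16 mL = 16130 μL total → factor 16130/130 = 124.08
Step 5: 0.18 mL + 10.2 mL = 10.38 mL total → factor 10.38/0.18 = 57.667
Overall dilution factor = 57.429 × 12 × 53.333 × 124.08 × 57.667 = 2.6298 × 10^8
Final = 4.00 × 10^9 CFU/mL / 2.6298 × 10^8 = 15.2 CFU/mL

15.2 CFU/mL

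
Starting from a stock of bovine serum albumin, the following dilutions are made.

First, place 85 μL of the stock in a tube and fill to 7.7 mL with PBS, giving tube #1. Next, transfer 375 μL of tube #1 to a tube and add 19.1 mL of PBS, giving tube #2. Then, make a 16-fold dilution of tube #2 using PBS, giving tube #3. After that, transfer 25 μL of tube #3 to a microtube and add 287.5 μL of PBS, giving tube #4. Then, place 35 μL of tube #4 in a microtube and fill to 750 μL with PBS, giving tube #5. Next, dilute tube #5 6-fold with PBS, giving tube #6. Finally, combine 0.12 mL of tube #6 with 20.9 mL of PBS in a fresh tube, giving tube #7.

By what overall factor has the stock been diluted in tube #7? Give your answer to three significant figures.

Step 1: 85 μL brought to 7.7 mL → factor 7700/85 = 90.588
Step 2: 375 μL + 19.1 mL = 19475 μL total → factor 19475/375 = 51.933
Step 3: 16-fold → factor 16
Step 4: 25 μL + 287.5 μL = 312.5 μL total → factor 312.5/25 = 12.5
Step 5: 35 μL brought to 750 μL → factor 750/35 = 21.429
Step 6: 6-fold → factor 6
Step 7: 0.12 mL + 20.9 mL = 21.02 mL total → factor 21.02/0.12 = 175.17
Overall dilution factor = 90.588 × 51.933 × 16 × 12.5 × 21.429 × 6 × 175.17 = 2.1191 × 10^10

2.12 × 10^10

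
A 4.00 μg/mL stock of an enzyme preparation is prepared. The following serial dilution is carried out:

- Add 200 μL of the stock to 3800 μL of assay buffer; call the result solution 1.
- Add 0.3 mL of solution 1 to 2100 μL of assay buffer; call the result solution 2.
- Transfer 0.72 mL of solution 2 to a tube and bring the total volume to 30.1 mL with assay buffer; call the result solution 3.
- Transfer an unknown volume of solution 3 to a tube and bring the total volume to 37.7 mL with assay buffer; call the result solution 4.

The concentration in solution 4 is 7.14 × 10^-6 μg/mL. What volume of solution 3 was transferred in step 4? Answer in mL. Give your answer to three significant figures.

Step 1: 200 μL + 3800 μL = 4000 μL total → factor 4000/200 = 20
Step 2: 0.3 mL + 2100 μL = 2.4 mL total → factor 2.4/0.3 = 8
Step 3: 0.72 mL brought to 30.1 mL → factor 30.1/0.72 = 41.806
Step 4: v brought to 37.7 mL → factor = 37.7 mL/v
Product of known-step factors = 6688.9
Overall factor = 4.00 μg/mL / (7.14 × 10^-6 μg/mL) = 5.6022 × 10^5
Step-4 factor = 5.6022 × 10^5 / 6688.9 = 83.754
v = 37.7 mL / 83.754 = 0.450 mL

0.450 mL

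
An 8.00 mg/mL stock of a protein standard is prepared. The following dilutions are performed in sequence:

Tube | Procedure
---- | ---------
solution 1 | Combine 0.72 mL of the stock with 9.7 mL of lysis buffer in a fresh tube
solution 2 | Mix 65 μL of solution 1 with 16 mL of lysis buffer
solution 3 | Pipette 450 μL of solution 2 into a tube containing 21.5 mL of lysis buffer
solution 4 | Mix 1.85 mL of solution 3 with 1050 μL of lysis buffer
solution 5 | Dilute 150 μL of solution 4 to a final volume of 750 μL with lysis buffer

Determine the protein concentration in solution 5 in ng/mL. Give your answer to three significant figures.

Step 1: 0.72 mL + 9.7 mL = 10.42 mL total → factor 10.42/0.72 = 14.472
Step 2: 65 μL + 16 mL = 16065 μL total → factor 16065/65 = 247.15
Step 3: 450 μL + 21.5 mL = 21950 μL total → factor 21950/450 = 48.778
Step 4: 1.85 mL + 1050 μL = 2.9 mL total → factor 2.9/1.85 = 1.5676
Step 5: 150 μL brought to 750 μL → factor 750/150 = 5
Overall dilution factor = 14.472 × 247.15 × 48.778 × 1.5676 × 5 = 1.3675 × 10^6
Final = 8.00 mg/mL / 1.3675 × 10^6 = 5.850 × 10^-6 mg/mL = 5.85 ng/mL

5.85 ng/mL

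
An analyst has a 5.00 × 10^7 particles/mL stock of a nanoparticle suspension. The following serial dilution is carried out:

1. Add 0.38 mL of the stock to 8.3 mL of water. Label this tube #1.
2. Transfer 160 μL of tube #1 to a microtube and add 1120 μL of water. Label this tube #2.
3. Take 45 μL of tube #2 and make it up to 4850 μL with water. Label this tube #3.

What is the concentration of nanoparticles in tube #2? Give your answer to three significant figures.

Step 1: 0.38 mL + 8.3 mL = 8.68 mL total → factor 8.68/0.38 = 22.842
Step 2: 160 μL + 1120 μL = 1280 μL total → factor 1280/160 = 8
Dilution factor through tube #2 = 22.842 × 8 = 182.74
[tube #2] = 5.00 × 10^7 particles/mL / 182.74 = 2.74 × 10^5 particles/mL

2.74 × 10^5 particles/mL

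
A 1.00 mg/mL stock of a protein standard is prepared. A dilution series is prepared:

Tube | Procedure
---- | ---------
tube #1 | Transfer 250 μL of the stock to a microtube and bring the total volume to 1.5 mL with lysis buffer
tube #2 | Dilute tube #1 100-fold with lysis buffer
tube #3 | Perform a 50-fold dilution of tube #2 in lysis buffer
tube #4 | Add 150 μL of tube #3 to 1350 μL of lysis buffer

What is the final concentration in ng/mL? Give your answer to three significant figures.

3.33 ng/mL

Step 1: 250 μL brought to 1.5 mL → factor 1500/250 = 6
Step 2: 100-fold → factor 100
Step 3: 50-fold → factor 50
Step 4: 150 μL + 1350 μL = 1500 μL total → factor 1500/150 = 10
Overall dilution factor = 6 × 100 × 50 × 10 = 3 × 10^5
Final = 1.00 mg/mL / 3 × 10^5 = 3.333 × 10^-6 mg/mL = 3.33 ng/mL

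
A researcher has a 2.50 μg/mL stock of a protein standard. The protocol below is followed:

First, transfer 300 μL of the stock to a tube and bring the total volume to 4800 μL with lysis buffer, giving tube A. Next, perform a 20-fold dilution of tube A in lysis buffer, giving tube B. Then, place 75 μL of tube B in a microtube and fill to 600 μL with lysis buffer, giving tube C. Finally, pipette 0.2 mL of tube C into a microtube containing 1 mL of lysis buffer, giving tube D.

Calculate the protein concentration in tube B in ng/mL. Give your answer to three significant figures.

Step 1: 300 μL brought to 4800 μL → factor 4800/300 = 16
Step 2: 20-fold → factor 20
Dilution factor through tube B = 16 × 20 = 320
[tube B] = 2.50 μg/mL / 320 = 0.007812 μg/mL = 7.81 ng/mL

7.81 ng/mL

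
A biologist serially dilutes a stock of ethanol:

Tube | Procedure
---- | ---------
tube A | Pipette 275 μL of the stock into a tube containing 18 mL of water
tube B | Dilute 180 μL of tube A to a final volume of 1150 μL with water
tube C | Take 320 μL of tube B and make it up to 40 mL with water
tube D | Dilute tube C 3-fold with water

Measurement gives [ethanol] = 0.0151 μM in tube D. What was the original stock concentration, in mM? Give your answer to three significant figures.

Step 1: 275 μL + 18 mL = 18275 μL total → factor 18275/275 = 66.455
Step 2: 180 μL brought to 1150 μL → factor 1150/180 = 6.3889
Step 3: 320 μL brought to 40 mL → factor 40000/320 = 125
Step 4: 3-fold → factor 3
Overall dilution factor = 66.455 × 6.3889 × 125 × 3 = 1.5921 × 10^5
Stock = 0.0151 μM × 1.5921 × 10^5 = 2404 μM = 2.40 mM

2.40 mM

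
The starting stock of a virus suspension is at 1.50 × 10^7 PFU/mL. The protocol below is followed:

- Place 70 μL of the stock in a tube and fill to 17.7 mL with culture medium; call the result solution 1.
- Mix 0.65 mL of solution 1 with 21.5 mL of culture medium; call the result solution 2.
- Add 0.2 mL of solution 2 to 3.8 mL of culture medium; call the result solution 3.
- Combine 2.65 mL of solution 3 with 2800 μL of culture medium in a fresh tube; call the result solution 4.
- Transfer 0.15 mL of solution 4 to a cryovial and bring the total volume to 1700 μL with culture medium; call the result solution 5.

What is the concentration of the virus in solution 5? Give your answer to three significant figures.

3.73 PFU/mL

Step 1: 70 μL brought to 17.7 mL → factor 17700/70 = 252.86
Step 2: 0.65 mL + 21.5 mL = 22.15 mL total → factor 22.15/0.65 = 34.077
Step 3: 0.2 mL + 3.8 mL = 4 mL total → factor 4/0.2 = 20
Step 4: 2.65 mL + 2800 μL = 5.45 mL total → factor 5.45/2.65 = 2.0566
Step 5: 0.15 mL brought to 1700 μL → factor 1.7/0.15 = 11.333
Overall dilution factor = 252.86 × 34.077 × 20 × 2.0566 × 11.333 = 4.0167 × 10^6
Final = 1.50 × 10^7 PFU/mL / 4.0167 × 10^6 = 3.73 PFU/mL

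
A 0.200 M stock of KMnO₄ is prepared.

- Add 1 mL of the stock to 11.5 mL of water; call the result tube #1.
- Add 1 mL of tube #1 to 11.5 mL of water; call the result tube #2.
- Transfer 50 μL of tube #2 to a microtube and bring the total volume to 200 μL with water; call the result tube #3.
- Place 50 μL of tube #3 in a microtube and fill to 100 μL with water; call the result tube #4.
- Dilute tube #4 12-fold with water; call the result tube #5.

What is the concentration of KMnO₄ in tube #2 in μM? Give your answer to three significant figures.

Step 1: 1 mL + 11.5 mL = 12.5 mL total → factor 12.5/1 = 12.5
Step 2: 1 mL + 11.5 mL = 12.5 mL total → factor 12.5/1 = 12.5
Dilution factor through tube #2 = 12.5 × 12.5 = 156.25
[tube #2] = 0.200 M / 156.25 = 0.001280 M = 1.28 × 10^3 μM

1.28 × 10^3 μM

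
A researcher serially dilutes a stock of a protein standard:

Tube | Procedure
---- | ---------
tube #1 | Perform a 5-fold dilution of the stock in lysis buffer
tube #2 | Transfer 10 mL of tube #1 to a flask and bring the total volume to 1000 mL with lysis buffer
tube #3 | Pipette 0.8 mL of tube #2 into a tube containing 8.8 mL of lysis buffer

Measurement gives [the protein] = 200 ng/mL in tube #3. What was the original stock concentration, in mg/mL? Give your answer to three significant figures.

1.20 mg/mL

Step 1: 5-fold → factor 5
Step 2: 10 mL brought to 1000 mL → factor 1000/10 = 100
Step 3: 0.8 mL + 8.8 mL = 9.6 mL total → factor 9.6/0.8 = 12
Overall dilution factor = 5 × 100 × 12 = 6000
Stock = 200 ng/mL × 6000 = 1.200 × 10^6 ng/mL = 1.20 mg/mL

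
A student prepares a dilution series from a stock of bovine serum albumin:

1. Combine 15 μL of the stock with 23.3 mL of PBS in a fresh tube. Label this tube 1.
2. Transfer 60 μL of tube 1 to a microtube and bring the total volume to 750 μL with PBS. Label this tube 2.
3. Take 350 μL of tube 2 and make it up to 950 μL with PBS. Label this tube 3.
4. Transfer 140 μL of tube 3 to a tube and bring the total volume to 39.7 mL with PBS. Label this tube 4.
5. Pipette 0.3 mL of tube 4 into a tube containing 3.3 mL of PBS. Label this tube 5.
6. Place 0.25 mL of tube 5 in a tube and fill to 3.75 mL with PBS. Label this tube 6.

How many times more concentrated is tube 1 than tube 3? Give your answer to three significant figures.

33.9

Step 1: 15 μL + 23.3 mL = 23315 μL total → factor 23315/15 = 1554.3
Step 2: 60 μL brought to 750 μL → factor 750/60 = 12.5
Step 3: 350 μL brought to 950 μL → factor 950/350 = 2.7143
Dilution factor to tube 1 = 1554.3; to tube 3 = 52736
[tube 1]/[tube 3] = (factor to tube 3)/(factor to tube 1) = 52736/1554.3 = 33.9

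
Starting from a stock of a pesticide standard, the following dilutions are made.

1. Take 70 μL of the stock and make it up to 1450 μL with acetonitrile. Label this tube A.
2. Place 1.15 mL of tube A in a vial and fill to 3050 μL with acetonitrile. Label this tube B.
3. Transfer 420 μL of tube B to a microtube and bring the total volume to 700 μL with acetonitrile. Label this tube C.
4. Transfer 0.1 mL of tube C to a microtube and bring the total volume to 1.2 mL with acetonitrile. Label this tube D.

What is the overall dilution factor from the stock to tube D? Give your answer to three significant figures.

1.10 × 10^3

Step 1: 70 μL brought to 1450 μL → factor 1450/70 = 20.714
Step 2: 1.15 mL brought to 3050 μL → factor 3.05/1.15 = 2.6522
Step 3: 420 μL brought to 700 μL → factor 700/420 = 1.6667
Step 4: 0.1 mL brought to 1.2 mL → factor 1.2/0.1 = 12
Overall dilution factor = 20.714 × 2.6522 × 1.6667 × 12 = 1098.8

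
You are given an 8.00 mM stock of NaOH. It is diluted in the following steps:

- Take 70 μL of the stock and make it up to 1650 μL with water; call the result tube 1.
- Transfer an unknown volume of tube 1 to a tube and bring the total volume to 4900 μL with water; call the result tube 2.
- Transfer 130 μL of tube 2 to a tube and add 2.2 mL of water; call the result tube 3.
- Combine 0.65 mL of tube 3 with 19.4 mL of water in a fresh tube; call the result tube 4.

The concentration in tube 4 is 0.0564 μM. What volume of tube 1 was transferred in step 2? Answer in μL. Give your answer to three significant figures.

Step 1: 70 μL brought to 1650 μL → factor 1650/70 = 23.571
Step 2: v brought to 4900 μL → factor = 4900 μL/v
Step 3: 130 μL + 2.2 mL = 2330 μL total → factor 2330/130 = 17.923
Step 4: 0.65 mL + 19.4 mL = 20.05 mL total → factor 20.05/0.65 = 30.846
Product of known-step factors = 13032
Overall factor = 8.00 mM / (0.0564 μM) = 1.4184 × 10^5
Step-2 factor = 1.4184 × 10^5 / 13032 = 10.885
v = 4900 μL / 10.885 = 450 μL

450 μL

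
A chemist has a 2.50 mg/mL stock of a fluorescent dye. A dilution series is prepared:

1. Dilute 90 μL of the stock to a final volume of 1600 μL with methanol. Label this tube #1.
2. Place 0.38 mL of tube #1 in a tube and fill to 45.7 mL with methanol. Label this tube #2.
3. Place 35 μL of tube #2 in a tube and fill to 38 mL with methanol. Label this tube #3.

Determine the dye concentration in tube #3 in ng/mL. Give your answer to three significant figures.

1.08 ng/mL

Step 1: 90 μL brought to 1600 μL → factor 1600/90 = 17.778
Step 2: 0.38 mL brought to 45.7 mL → factor 45.7/0.38 = 120.26
Step 3: 35 μL brought to 38 mL → factor 38000/35 = 1085.7
Overall dilution factor = 17.778 × 120.26 × 1085.7 = 2.3213 × 10^6
Final = 2.50 mg/mL / 2.3213 × 10^6 = 1.077 × 10^-6 mg/mL = 1.08 ng/mL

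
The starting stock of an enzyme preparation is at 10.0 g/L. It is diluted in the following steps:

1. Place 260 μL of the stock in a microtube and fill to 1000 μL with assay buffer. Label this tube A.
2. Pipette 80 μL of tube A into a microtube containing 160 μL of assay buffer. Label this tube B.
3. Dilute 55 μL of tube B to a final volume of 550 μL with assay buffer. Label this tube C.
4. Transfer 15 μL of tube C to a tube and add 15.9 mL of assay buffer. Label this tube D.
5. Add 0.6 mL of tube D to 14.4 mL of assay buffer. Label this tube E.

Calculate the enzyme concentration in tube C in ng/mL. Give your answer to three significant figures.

8.67 × 10^4 ng/mL

Step 1: 260 μL brought to 1000 μL → factor 1000/260 = 3.8462
Step 2: 80 μL + 160 μL = 240 μL total → factor 240/80 = 3
Step 3: 55 μL brought to 550 μL → factor 550/55 = 10
Dilution factor through tube C = 3.8462 × 3 × 10 = 115.38
[tube C] = 10.0 g/L / 115.38 = 0.08667 g/L = 8.67 × 10^4 ng/mL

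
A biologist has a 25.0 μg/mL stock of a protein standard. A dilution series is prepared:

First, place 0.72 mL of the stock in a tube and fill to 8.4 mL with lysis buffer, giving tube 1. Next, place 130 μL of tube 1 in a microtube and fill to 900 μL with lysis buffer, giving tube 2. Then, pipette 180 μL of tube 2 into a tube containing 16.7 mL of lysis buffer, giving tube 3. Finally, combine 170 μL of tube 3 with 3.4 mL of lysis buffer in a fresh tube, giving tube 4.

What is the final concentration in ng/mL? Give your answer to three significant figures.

Step 1: 0.72 mL brought to 8.4 mL → factor 8.4/0.72 = 11.667
Step 2: 130 μL brought to 900 μL → factor 900/130 = 6.9231
Step 3: 180 μL + 16.7 mL = 16880 μL total → factor 16880/180 = 93.778
Step 4: 170 μL + 3.4 mL = 3570 μL total → factor 3570/170 = 21
Overall dilution factor = 11.667 × 6.9231 × 93.778 × 21 = 1.5906 × 10^5
Final = 25.0 μg/mL / 1.5906 × 10^5 = 0.0001572 μg/mL = 0.157 ng/mL

0.157 ng/mL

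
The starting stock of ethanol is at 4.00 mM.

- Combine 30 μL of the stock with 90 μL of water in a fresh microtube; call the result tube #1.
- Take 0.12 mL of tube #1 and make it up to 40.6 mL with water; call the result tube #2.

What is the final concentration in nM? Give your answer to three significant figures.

2.96 × 10^3 nM

Step 1: 30 μL + 90 μL = 120 μL total → factor 120/30 = 4
Step 2: 0.12 mL brought to 40.6 mL → factor 40.6/0.12 = 338.33
Overall dilution factor = 4 × 338.33 = 1353.3
Final = 4.00 mM / 1353.3 = 0.002956 mM = 2.96 × 10^3 nM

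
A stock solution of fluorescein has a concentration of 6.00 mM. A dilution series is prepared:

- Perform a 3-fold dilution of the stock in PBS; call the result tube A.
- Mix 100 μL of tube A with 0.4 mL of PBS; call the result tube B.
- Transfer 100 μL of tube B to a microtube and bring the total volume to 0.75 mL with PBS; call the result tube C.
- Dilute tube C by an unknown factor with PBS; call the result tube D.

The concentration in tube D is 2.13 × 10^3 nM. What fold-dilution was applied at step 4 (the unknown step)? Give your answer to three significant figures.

25.0-fold

Step 1: 3-fold → factor 3
Step 2: 100 μL + 0.4 mL = 500 μL total → factor 500/100 = 5
Step 3: 100 μL brought to 0.75 mL → factor 750/100 = 7.5
Step 4: unknown factor x
Product of known-step factors = 112.5
Overall factor = 6.00 mM / (2.13 × 10^3 nM) = 2816.9
x = 2816.9 / 112.5 = 25.0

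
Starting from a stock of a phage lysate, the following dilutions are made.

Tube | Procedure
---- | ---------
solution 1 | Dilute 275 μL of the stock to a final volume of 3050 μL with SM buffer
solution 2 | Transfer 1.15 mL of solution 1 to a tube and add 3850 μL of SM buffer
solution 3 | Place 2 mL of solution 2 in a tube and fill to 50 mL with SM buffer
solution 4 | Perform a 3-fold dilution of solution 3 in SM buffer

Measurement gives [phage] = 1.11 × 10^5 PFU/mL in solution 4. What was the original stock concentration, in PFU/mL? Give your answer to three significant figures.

4.01 × 10^8 PFU/mL

Step 1: 275 μL brought to 3050 μL → factor 3050/275 = 11.091
Step 2: 1.15 mL + 3850 μL = 5 mL total → factor 5/1.15 = 4.3478
Step 3: 2 mL brought to 50 mL → factor 50/2 = 25
Step 4: 3-fold → factor 3
Overall dilution factor = 11.091 × 4.3478 × 25 × 3 = 3616.6
Stock = 1.11 × 10^5 PFU/mL × 3616.6 = 4.01 × 10^8 PFU/mL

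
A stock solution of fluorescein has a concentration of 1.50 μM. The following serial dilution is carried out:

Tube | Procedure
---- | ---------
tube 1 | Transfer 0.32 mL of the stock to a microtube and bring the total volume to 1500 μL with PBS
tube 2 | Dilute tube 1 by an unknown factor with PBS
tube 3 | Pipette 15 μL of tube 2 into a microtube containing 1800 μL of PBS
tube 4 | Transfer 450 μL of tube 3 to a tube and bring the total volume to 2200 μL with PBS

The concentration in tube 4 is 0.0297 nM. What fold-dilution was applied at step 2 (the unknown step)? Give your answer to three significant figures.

Step 1: 0.32 mL brought to 1500 μL → factor 1.5/0.32 = 4.6875
Step 2: unknown factor x
Step 3: 15 μL + 1800 μL = 1815 μL total → factor 1815/15 = 121
Step 4: 450 μL brought to 2200 μL → factor 2200/450 = 4.8889
Product of known-step factors = 2772.9
Overall factor = 1.50 μM / (0.0297 nM) = 50505
x = 50505 / 2772.9 = 18.2

18.2-fold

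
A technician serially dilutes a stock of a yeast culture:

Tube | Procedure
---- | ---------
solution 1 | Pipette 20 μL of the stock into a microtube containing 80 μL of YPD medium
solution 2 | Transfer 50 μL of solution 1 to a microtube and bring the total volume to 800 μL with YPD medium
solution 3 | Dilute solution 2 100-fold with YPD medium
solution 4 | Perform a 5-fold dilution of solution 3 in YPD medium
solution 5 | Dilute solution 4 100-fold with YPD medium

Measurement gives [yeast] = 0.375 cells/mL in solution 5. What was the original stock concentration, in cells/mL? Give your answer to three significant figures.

1.50 × 10^6 cells/mL

Step 1: 20 μL + 80 μL = 100 μL total → factor 100/20 = 5
Step 2: 50 μL brought to 800 μL → factor 800/50 = 16
Step 3: 100-fold → factor 100
Step 4: 5-fold → factor 5
Step 5: 100-fold → factor 100
Overall dilution factor = 5 × 16 × 100 × 5 × 100 = 4 × 10^6
Stock = 0.375 cells/mL × 4 × 10^6 = 1.50 × 10^6 cells/mL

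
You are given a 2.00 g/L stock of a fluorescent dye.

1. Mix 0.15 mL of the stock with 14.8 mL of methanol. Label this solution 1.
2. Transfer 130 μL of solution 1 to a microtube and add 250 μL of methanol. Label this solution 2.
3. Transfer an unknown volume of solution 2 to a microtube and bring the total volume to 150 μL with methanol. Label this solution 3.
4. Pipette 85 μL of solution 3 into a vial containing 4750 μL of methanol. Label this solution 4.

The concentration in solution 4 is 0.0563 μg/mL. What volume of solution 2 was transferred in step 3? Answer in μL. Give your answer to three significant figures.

Step 1: 0.15 mL + 14.8 mL = 14.95 mL total → factor 14.95/0.15 = 99.667
Step 2: 130 μL + 250 μL = 380 μL total → factor 380/130 = 2.9231
Step 3: v brought to 150 μL → factor = 150 μL/v
Step 4: 85 μL + 4750 μL = 4835 μL total → factor 4835/85 = 56.882
Product of known-step factors = 16572
Overall factor = 2.00 g/L / (0.0563 μg/mL) = 35524
Step-3 factor = 35524 / 16572 = 2.1436
v = 150 μL / 2.1436 = 70.0 μL

70.0 μL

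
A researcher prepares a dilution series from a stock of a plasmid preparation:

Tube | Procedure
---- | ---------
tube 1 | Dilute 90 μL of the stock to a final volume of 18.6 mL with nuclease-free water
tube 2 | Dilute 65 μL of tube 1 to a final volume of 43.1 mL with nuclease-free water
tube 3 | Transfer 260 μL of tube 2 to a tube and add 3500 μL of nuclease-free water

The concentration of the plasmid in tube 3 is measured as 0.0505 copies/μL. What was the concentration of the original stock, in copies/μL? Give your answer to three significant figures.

Step 1: 90 μL brought to 18.6 mL → factor 18600/90 = 206.67
Step 2: 65 μL brought to 43.1 mL → factor 43100/65 = 663.08
Step 3: 260 μL + 3500 μL = 3760 μL total → factor 3760/260 = 14.462
Overall dilution factor = 206.67 × 663.08 × 14.462 = 1.9817 × 10^6
Stock = 0.0505 copies/μL × 1.9817 × 10^6 = 1.00 × 10^5 copies/μL

1.00 × 10^5 copies/μL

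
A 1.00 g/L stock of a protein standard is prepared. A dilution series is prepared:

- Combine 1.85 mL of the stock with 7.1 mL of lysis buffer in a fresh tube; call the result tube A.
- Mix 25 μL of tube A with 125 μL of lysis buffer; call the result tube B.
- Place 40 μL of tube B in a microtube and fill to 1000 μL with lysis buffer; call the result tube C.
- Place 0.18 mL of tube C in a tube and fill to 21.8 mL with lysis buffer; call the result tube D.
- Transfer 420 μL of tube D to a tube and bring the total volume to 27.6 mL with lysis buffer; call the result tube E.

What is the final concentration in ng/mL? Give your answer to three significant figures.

Step 1: 1.85 mL + 7.1 mL = 8.95 mL total → factor 8.95/1.85 = 4.8378
Step 2: 25 μL + 125 μL = 150 μL total → factor 150/25 = 6
Step 3: 40 μL brought to 1000 μL → factor 1000/40 = 25
Step 4: 0.18 mL brought to 21.8 mL → factor 21.8/0.18 = 121.11
Step 5: 420 μL brought to 27.6 mL → factor 27600/420 = 65.714
Overall dilution factor = 4.8378 × 6 × 25 × 121.11 × 65.714 = 5.7755 × 10^6
Final = 1.00 g/L / 5.7755 × 10^6 = 1.731 × 10^-7 g/L = 0.173 ng/mL

0.173 ng/mL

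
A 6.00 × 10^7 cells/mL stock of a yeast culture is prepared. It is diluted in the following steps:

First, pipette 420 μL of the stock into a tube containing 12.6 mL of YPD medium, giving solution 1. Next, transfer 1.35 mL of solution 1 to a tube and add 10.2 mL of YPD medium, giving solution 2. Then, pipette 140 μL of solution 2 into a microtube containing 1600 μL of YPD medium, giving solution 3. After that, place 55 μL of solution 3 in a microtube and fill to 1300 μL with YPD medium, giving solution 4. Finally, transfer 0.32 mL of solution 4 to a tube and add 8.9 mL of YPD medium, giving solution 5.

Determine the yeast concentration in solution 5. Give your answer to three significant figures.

26.7 cells/mL

Step 1: 420 μL + 12.6 mL = 13020 μL total → factor 13020/420 = 31
Step 2: 1.35 mL + 10.2 mL = 11.55 mL total → factor 11.55/1.35 = 8.5556
Step 3: 140 μL + 1600 μL = 1740 μL total → factor 1740/140 = 12.429
Step 4: 55 μL brought to 1300 μL → factor 1300/55 = 23.636
Step 5: 0.32 mL + 8.9 mL = 9.22 mL total → factor 9.22/0.32 = 28.812
Overall dilution factor = 31 × 8.5556 × 12.429 × 23.636 × 28.812 = 2.2449 × 10^6
Final = 6.00 × 10^7 cells/mL / 2.2449 × 10^6 = 26.7 cells/mL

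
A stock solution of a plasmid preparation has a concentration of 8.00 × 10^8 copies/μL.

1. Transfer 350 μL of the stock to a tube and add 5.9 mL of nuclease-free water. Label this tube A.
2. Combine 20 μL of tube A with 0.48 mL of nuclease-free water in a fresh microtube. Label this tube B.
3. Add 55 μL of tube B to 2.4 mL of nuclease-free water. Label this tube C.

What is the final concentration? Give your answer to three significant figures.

Step 1: 350 μL + 5.9 mL = 6250 μL total → factor 6250/350 = 17.857
Step 2: 20 μL + 0.48 mL = 500 μL total → factor 500/20 = 25
Step 3: 55 μL + 2.4 mL = 2455 μL total → factor 2455/55 = 44.636
Overall dilution factor = 17.857 × 25 × 44.636 = 19927
Final = 8.00 × 10^8 copies/μL / 19927 = 4.01 × 10^4 copies/μL

4.01 × 10^4 copies/μL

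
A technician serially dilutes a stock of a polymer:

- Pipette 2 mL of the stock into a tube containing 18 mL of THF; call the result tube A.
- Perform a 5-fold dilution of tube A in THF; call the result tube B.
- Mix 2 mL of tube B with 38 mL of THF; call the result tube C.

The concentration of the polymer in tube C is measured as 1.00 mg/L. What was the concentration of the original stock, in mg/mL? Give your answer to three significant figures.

Step 1: 2 mL + 18 mL = 20 mL total → factor 20/2 = 10
Step 2: 5-fold → factor 5
Step 3: 2 mL + 38 mL = 40 mL total → factor 40/2 = 20
Overall dilution factor = 10 × 5 × 20 = 1000
Stock = 1.00 mg/L × 1000 = 1000 mg/L = 1.00 mg/mL

1.00 mg/mL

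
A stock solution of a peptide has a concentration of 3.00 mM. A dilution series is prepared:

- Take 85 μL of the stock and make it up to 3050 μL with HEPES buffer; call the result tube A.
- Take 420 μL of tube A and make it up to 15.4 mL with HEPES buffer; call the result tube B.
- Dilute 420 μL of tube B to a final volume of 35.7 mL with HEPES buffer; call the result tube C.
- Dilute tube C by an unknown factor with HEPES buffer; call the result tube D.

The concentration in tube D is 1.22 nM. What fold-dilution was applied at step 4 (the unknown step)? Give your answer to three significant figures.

22.0-fold

Step 1: 85 μL brought to 3050 μL → factor 3050/85 = 35.882
Step 2: 420 μL brought to 15.4 mL → factor 15400/420 = 36.667
Step 3: 420 μL brought to 35.7 mL → factor 35700/420 = 85
Step 4: unknown factor x
Product of known-step factors = 1.1183 × 10^5
Overall factor = 3.00 mM / (1.22 nM) = 2.459 × 10^6
x = 2.459 × 10^6 / 1.1183 × 10^5 = 22.0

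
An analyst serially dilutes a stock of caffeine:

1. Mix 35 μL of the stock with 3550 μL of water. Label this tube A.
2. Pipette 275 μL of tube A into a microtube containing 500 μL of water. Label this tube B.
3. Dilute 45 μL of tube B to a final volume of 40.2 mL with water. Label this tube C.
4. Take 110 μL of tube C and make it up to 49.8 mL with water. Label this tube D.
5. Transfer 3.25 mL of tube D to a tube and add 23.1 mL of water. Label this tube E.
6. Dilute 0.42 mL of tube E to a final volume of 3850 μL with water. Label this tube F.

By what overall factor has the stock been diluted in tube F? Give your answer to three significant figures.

8.68 × 10^9

Step 1: 35 μL + 3550 μL = 3585 μL total → factor 3585/35 = 102.43
Step 2: 275 μL + 500 μL = 775 μL total → factor 775/275 = 2.8182
Step 3: 45 μL brought to 40.2 mL → factor 40200/45 = 893.33
Step 4: 110 μL brought to 49.8 mL → factor 49800/110 = 452.73
Step 5: 3.25 mL + 23.1 mL = 26.35 mL total → factor 26.35/3.25 = 8.1077
Step 6: 0.42 mL brought to 3850 μL → factor 3.85/0.42 = 9.1667
Overall dilution factor = 102.43 × 2.8182 × 893.33 × 452.73 × 8.1077 × 9.1667 = 8.6766 × 10^9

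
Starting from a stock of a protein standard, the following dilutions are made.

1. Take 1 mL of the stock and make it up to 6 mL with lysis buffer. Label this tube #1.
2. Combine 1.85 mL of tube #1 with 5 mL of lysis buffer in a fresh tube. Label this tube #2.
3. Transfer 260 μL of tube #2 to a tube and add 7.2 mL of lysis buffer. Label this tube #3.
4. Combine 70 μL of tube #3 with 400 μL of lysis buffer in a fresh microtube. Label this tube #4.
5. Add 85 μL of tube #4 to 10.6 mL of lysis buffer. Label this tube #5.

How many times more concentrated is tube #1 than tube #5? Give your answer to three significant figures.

8.97 × 10^4

Step 1: 1 mL brought to 6 mL → factor 6/1 = 6
Step 2: 1.85 mL + 5 mL = 6.85 mL total → factor 6.85/1.85 = 3.7027
Step 3: 260 μL + 7.2 mL = 7460 μL total → factor 7460/260 = 28.692
Step 4: 70 μL + 400 μL = 470 μL total → factor 470/70 = 6.7143
Step 5: 85 μL + 10.6 mL = 10685 μL total → factor 10685/85 = 125.71
Dilution factor to tube #1 = 6; to tube #5 = 5.3801 × 10^5
[tube #1]/[tube #5] = (factor to tube #5)/(factor to tube #1) = 5.3801 × 10^5/6 = 8.97 × 10^4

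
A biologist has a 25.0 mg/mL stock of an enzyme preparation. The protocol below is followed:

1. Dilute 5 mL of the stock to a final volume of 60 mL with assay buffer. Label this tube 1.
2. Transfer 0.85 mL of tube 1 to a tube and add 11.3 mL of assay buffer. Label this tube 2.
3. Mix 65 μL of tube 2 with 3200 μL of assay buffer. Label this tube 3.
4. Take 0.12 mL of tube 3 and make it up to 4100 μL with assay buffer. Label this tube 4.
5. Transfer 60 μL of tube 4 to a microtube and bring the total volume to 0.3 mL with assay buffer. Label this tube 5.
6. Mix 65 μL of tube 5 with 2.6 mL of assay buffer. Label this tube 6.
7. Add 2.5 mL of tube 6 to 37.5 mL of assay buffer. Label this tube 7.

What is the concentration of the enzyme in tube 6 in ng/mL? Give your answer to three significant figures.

0.414 ng/mL

Step 1: 5 mL brought to 60 mL → factor 60/5 = 12
Step 2: 0.85 mL + 11.3 mL = 12.15 mL total → factor 12.15/0.85 = 14.294
Step 3: 65 μL + 3200 μL = 3265 μL total → factor 3265/65 = 50.231
Step 4: 0.12 mL brought to 4100 μL → factor 4.1/0.12 = 34.167
Step 5: 60 μL brought to 0.3 mL → factor 300/60 = 5
Step 6: 65 μL + 2.6 mL = 2665 μL total → factor 2665/65 = 41
Dilution factor through tube 6 = 12 × 14.294 × 50.231 × 34.167 × 5 × 41 = 6.0348 × 10^7
[tube 6] = 25.0 mg/mL / 6.0348 × 10^7 = 4.143 × 10^-7 mg/mL = 0.414 ng/mL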